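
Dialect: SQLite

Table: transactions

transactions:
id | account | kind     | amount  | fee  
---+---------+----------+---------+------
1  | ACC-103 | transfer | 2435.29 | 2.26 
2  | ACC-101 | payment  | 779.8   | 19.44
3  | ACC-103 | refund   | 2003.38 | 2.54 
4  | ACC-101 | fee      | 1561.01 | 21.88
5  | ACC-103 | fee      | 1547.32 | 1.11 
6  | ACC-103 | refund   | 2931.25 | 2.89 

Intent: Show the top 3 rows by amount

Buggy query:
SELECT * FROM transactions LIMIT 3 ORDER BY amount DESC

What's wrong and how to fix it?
Bug: ORDER BY cannot follow LIMIT; LIMIT is the final clause

Fix: Sort with ORDER BY, then apply LIMIT

Corrected query:
SELECT * FROM transactions ORDER BY amount DESC LIMIT 3

Result:
id | account | kind     | amount  | fee 
---+---------+----------+---------+-----
6  | ACC-103 | refund   | 2931.25 | 2.89
1  | ACC-103 | transfer | 2435.29 | 2.26
3  | ACC-103 | refund   | 2003.38 | 2.54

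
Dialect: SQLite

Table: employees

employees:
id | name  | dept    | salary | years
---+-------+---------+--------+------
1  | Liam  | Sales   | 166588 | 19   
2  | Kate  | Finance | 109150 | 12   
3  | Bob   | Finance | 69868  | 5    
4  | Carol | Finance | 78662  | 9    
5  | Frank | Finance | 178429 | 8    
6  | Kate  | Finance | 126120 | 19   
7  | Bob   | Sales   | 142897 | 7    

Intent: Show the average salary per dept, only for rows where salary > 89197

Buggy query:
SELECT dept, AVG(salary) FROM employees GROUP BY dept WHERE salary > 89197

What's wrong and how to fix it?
Bug: Row-level WHERE must come before GROUP BY in the clause order

Fix: Place WHERE between FROM and GROUP BY

Corrected query:
SELECT dept, AVG(salary) FROM employees WHERE salary > 89197 GROUP BY dept

Result:
dept    | AVG(salary)  
--------+--------------
Finance | 137899.666667
Sales   | 154742.5     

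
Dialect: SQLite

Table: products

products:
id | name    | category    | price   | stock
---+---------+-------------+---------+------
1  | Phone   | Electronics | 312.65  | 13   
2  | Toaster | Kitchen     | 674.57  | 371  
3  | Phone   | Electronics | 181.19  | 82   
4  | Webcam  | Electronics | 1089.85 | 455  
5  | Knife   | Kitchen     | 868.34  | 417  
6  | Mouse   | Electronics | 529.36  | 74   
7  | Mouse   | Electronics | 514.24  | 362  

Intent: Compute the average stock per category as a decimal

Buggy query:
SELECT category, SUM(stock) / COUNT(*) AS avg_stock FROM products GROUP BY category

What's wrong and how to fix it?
Bug: Both operands are integers, so '/' performs integer division and truncates

Fix: Multiply by 1.0 (or CAST to REAL) to force floating-point division

Corrected query:
SELECT category, SUM(stock) * 1.0 / COUNT(*) AS avg_stock FROM products GROUP BY category

Result:
category    | avg_stock
------------+----------
Electronics | 197.2    
Kitchen     | 394      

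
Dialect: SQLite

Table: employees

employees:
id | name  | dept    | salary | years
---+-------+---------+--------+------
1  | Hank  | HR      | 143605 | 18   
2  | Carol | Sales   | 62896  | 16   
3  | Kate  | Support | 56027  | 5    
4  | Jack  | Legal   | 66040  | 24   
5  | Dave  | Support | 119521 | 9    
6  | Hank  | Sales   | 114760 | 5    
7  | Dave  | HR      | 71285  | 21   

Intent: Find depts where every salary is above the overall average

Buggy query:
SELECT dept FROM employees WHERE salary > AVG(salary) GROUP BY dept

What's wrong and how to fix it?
Bug: WHERE evaluates per row before aggregation, so AVG() is unavailable

Fix: Compute the overall average in a scalar subquery and compare each group's MIN against it in HAVING

Corrected query:
SELECT dept FROM employees GROUP BY dept HAVING MIN(salary) > (SELECT AVG(salary) FROM employees)

Result:
(no rows)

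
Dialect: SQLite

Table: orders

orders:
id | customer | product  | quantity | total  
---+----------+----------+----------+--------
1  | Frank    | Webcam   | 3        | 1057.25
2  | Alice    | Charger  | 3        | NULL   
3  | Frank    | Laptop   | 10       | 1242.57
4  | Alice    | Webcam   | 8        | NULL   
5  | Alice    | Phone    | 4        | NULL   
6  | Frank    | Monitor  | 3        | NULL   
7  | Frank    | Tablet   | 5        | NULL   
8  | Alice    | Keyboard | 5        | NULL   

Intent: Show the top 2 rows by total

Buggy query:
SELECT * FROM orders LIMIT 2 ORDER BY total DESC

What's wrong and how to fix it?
Bug: ORDER BY cannot follow LIMIT; LIMIT is the final clause

Fix: Sort with ORDER BY, then apply LIMIT

Corrected query:
SELECT * FROM orders ORDER BY total DESC LIMIT 2

Result:
id | customer | product | quantity | total  
---+----------+---------+----------+--------
3  | Frank    | Laptop  | 10       | 1242.57
1  | Frank    | Webcam  | 3        | 1057.25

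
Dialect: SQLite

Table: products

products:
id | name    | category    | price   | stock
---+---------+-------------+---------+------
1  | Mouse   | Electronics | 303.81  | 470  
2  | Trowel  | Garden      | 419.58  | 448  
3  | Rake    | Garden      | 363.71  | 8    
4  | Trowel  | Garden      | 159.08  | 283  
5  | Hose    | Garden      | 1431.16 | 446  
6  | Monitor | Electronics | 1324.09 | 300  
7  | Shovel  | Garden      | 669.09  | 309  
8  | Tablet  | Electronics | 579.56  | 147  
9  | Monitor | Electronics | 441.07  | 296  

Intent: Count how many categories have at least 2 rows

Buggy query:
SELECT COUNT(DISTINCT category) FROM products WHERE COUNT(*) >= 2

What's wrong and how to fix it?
Bug: WHERE filters individual rows, not groups, so a group-level COUNT is invalid there

Fix: Use a subquery that GROUPs and filters with HAVING, then count its rows

Corrected query:
SELECT COUNT(*) FROM (SELECT category FROM products GROUP BY category HAVING COUNT(*) >= 2)

Result:
COUNT(*)
--------
2       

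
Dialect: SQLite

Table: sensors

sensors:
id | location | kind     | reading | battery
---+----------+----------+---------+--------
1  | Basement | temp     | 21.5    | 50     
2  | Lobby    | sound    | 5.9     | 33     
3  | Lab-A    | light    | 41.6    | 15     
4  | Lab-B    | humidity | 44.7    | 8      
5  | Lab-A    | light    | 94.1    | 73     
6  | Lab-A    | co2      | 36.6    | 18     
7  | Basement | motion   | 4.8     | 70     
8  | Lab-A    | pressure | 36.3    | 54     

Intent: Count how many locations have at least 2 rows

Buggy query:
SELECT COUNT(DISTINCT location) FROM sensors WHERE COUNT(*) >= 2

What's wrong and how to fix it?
Bug: WHERE filters individual rows, not groups, so a group-level COUNT is invalid there

Fix: Use a subquery that GROUPs and filters with HAVING, then count its rows

Corrected query:
SELECT COUNT(*) FROM (SELECT location FROM sensors GROUP BY location HAVING COUNT(*) >= 2)

Result:
COUNT(*)
--------
2       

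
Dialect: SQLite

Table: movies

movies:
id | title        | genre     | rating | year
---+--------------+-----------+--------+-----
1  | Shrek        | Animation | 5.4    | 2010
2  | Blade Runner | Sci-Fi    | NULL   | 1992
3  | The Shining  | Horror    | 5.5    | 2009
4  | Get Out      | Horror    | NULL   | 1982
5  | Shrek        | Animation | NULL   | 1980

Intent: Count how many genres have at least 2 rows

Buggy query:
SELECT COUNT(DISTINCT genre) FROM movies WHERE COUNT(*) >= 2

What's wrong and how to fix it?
Bug: COUNT(*) cannot appear in WHERE; the per-group count doesn't exist yet

Fix: Use a subquery that GROUPs and filters with HAVING, then count its rows

Corrected query:
SELECT COUNT(*) FROM (SELECT genre FROM movies GROUP BY genre HAVING COUNT(*) >= 2)

Result:
COUNT(*)
--------
2       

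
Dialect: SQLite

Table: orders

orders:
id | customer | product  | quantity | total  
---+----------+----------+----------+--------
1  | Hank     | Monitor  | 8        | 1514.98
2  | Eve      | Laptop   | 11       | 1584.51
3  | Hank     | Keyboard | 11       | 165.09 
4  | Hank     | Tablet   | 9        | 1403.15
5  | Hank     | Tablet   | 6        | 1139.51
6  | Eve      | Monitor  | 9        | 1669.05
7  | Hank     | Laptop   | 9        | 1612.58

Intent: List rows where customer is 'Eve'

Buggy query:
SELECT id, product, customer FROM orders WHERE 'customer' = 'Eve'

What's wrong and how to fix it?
Bug: 'customer' in single quotes is a string literal, not the column; the comparison is literal-vs-literal and never true

Fix: Reference the column as customer without single quotes

Corrected query:
SELECT id, product, customer FROM orders WHERE customer = 'Eve'

Result:
id | product | customer
---+---------+---------
2  | Laptop  | Eve     
6  | Monitor | Eve     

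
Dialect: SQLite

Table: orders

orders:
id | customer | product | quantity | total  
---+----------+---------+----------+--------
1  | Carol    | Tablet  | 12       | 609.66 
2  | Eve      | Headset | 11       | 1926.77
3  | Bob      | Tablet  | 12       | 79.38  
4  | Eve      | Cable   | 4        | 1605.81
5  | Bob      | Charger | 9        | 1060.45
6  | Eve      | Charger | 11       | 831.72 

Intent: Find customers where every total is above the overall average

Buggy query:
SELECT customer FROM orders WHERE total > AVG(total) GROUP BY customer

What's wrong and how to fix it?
Bug: WHERE evaluates per row before aggregation, so AVG() is unavailable

Fix: Compute the overall average in a scalar subquery and compare each group's MIN against it in HAVING

Corrected query:
SELECT customer FROM orders GROUP BY customer HAVING MIN(total) > (SELECT AVG(total) FROM orders)

Result:
(no rows)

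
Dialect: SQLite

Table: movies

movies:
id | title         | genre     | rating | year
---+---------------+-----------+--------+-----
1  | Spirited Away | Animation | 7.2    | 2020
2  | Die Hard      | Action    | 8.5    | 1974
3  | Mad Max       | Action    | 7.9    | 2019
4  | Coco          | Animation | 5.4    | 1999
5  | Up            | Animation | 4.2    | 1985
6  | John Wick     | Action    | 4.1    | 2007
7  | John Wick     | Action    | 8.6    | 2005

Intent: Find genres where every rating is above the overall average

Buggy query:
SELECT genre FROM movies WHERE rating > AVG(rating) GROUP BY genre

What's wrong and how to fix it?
Bug: WHERE evaluates per row before aggregation, so AVG() is unavailable

Fix: Compute the overall average in a scalar subquery and compare each group's MIN against it in HAVING

Corrected query:
SELECT genre FROM movies GROUP BY genre HAVING MIN(rating) > (SELECT AVG(rating) FROM movies)

Result:
(no rows)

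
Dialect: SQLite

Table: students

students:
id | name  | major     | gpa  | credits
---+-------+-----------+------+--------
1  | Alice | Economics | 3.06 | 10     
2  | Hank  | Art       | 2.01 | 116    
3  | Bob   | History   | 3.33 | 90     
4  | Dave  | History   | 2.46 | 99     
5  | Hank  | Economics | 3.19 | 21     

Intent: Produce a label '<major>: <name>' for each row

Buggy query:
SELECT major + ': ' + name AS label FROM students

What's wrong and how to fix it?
Bug: '+' is numeric addition; on text columns SQLite converts them to 0 instead of concatenating

Fix: Use the || operator for string concatenation

Corrected query:
SELECT major || ': ' || name AS label FROM students

Result:
label           
----------------
Economics: Alice
Art: Hank       
History: Bob    
History: Dave   
Economics: Hank 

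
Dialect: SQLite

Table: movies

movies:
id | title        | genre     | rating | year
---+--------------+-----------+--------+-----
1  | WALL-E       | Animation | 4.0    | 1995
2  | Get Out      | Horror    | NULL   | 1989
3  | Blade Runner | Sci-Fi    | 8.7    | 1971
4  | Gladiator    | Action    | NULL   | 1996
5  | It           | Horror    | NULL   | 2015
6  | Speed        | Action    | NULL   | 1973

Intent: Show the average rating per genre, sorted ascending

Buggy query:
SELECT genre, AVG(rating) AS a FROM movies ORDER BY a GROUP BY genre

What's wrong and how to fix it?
Bug: ORDER BY appears before GROUP BY; SQL clause order requires GROUP BY first

Fix: Move ORDER BY to the end, after GROUP BY

Corrected query:
SELECT genre, AVG(rating) AS a FROM movies GROUP BY genre ORDER BY a

Result:
genre     | a   
----------+-----
Action    | NULL
Horror    | NULL
Animation | 4   
Sci-Fi    | 8.7 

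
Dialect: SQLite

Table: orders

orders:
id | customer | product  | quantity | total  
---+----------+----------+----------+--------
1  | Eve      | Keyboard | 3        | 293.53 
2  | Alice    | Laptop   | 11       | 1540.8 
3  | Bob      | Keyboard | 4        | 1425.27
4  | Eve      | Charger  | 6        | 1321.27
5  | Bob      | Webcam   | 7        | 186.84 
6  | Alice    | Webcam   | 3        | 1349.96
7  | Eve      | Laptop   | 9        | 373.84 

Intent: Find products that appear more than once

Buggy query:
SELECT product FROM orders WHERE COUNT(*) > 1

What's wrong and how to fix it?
Bug: COUNT(*) is an aggregate and cannot be used in WHERE

Fix: Group first, then use HAVING for the count condition

Corrected query:
SELECT product FROM orders GROUP BY product HAVING COUNT(*) > 1

Result:
product 
--------
Keyboard
Laptop  
Webcam  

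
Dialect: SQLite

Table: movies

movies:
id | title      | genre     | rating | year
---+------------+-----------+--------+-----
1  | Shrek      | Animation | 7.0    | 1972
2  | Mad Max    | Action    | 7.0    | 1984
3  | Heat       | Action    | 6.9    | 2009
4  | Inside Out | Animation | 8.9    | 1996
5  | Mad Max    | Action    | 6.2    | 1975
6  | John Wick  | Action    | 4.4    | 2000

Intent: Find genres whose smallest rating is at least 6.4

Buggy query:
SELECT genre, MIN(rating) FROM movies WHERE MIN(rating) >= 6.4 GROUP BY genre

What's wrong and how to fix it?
Bug: MIN() in WHERE is a misuse of aggregate

Fix: Use HAVING for the per-group MIN condition

Corrected query:
SELECT genre, MIN(rating) FROM movies GROUP BY genre HAVING MIN(rating) >= 6.4

Result:
genre     | MIN(rating)
----------+------------
Animation | 7          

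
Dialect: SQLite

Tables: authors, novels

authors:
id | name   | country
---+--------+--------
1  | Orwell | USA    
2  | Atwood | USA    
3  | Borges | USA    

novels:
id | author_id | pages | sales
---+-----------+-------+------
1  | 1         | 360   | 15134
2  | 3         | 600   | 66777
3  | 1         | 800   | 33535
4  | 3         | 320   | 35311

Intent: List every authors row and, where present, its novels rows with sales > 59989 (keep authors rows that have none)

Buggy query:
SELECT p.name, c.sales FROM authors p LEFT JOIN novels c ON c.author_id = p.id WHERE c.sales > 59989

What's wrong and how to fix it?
Bug: A WHERE condition on the right-hand table after LEFT JOIN drops unmatched parents

Fix: Move the right-table condition into the ON clause so unmatched parents are kept

Corrected query:
SELECT p.name, c.sales FROM authors p LEFT JOIN novels c ON c.author_id = p.id AND c.sales > 59989

Result:
name   | sales
-------+------
Orwell | NULL 
Atwood | NULL 
Borges | 66777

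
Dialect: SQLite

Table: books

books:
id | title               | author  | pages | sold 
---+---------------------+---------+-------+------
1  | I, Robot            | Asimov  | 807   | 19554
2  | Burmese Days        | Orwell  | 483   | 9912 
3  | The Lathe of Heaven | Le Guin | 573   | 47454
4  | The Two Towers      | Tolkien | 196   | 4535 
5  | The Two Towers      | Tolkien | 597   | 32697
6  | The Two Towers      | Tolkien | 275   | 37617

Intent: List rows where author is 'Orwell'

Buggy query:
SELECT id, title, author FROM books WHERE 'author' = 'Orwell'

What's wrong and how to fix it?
Bug: Single quotes denote string literals in SQL; the column name is being compared as a constant string

Fix: Reference the column as author without single quotes

Corrected query:
SELECT id, title, author FROM books WHERE author = 'Orwell'

Result:
id | title        | author
---+--------------+-------
2  | Burmese Days | Orwell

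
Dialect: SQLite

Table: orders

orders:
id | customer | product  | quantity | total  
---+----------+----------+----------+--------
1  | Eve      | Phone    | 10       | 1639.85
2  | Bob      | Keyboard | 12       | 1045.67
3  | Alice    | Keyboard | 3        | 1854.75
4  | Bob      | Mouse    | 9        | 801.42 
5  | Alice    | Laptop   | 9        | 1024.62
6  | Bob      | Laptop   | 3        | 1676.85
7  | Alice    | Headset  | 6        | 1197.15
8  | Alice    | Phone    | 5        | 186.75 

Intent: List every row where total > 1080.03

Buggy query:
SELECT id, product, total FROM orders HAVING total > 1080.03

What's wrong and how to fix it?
Bug: This is a non-aggregate query (no GROUP BY, no aggregates), so in SQLite the HAVING clause is invalid here; a row-level condition belongs in WHERE

Fix: Use WHERE for row-level filtering

Corrected query:
SELECT id, product, total FROM orders WHERE total > 1080.03

Result:
id | product  | total  
---+----------+--------
1  | Phone    | 1639.85
3  | Keyboard | 1854.75
6  | Laptop   | 1676.85
7  | Headset  | 1197.15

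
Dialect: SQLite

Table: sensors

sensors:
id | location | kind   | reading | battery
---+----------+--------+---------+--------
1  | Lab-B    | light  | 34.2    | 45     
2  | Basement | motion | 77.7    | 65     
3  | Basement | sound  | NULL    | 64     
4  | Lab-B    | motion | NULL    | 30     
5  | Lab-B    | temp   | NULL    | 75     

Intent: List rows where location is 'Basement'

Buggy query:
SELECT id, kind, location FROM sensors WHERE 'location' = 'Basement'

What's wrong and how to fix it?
Bug: 'location' in single quotes is a string literal, not the column; the comparison is literal-vs-literal and never true

Fix: Remove the quotes around the column name (or use double quotes for an identifier)

Corrected query:
SELECT id, kind, location FROM sensors WHERE location = 'Basement'

Result:
id | kind   | location
---+--------+---------
2  | motion | Basement
3  | sound  | Basement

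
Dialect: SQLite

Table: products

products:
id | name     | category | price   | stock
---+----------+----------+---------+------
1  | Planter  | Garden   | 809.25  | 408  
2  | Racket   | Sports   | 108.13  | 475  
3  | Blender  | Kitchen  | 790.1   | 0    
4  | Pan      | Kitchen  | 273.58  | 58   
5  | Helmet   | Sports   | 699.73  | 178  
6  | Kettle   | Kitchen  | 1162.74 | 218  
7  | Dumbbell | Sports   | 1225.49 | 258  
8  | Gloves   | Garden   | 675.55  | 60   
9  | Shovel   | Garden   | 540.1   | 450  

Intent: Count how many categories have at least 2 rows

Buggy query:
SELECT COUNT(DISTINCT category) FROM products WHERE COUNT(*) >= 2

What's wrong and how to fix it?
Bug: COUNT(*) cannot appear in WHERE; the per-group count doesn't exist yet

Fix: Group first with HAVING COUNT(*) >= 2, then COUNT the resulting groups

Corrected query:
SELECT COUNT(*) FROM (SELECT category FROM products GROUP BY category HAVING COUNT(*) >= 2)

Result:
COUNT(*)
--------
3       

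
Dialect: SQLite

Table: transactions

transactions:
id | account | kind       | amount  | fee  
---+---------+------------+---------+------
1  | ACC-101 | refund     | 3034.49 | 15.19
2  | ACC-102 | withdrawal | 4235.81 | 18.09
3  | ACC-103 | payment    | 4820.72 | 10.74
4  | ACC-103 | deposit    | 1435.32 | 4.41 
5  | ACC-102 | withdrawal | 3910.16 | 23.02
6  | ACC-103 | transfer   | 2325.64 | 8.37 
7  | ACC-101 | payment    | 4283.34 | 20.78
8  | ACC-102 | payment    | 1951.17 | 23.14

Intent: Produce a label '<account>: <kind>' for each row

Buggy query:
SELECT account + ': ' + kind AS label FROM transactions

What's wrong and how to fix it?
Bug: SQLite uses || for string concatenation; + coerces text to numbers (yielding 0)

Fix: Replace + with || to concatenate text

Corrected query:
SELECT account || ': ' || kind AS label FROM transactions

Result:
label              
-------------------
ACC-101: refund    
ACC-102: withdrawal
ACC-103: payment   
ACC-103: deposit   
ACC-102: withdrawal
ACC-103: transfer  
ACC-101: payment   
ACC-102: payment   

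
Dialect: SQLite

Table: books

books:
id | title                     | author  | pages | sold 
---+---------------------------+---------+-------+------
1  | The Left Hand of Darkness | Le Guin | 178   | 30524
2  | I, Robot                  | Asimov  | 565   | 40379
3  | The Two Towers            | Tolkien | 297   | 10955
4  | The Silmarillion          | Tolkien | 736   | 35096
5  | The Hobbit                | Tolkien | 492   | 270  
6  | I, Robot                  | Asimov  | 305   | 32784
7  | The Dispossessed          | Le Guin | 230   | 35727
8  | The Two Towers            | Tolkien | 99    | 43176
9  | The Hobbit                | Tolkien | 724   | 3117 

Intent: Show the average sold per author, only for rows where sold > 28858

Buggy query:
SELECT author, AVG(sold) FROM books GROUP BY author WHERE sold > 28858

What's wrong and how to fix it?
Bug: WHERE cannot follow GROUP BY

Fix: Move the WHERE clause before GROUP BY

Corrected query:
SELECT author, AVG(sold) FROM books WHERE sold > 28858 GROUP BY author

Result:
author  | AVG(sold)
--------+----------
Asimov  | 36581.5  
Le Guin | 33125.5  
Tolkien | 39136    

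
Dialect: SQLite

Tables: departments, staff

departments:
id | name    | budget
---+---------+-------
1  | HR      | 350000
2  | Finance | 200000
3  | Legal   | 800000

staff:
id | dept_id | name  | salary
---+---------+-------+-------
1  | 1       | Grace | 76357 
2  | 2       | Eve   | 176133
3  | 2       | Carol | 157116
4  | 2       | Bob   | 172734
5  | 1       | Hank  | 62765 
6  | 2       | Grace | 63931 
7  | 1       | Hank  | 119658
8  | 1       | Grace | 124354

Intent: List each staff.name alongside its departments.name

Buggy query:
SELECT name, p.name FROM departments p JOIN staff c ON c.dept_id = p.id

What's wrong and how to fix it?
Bug: 'name' exists in both joined tables, so the database can't tell which one is meant

Fix: Qualify the column with its table alias (c.name)

Corrected query:
SELECT c.name, p.name FROM departments p JOIN staff c ON c.dept_id = p.id

Result:
name  | name   
------+--------
Grace | HR     
Eve   | Finance
Carol | Finance
Bob   | Finance
Hank  | HR     
Grace | Finance
Hank  | HR     
Grace | HR     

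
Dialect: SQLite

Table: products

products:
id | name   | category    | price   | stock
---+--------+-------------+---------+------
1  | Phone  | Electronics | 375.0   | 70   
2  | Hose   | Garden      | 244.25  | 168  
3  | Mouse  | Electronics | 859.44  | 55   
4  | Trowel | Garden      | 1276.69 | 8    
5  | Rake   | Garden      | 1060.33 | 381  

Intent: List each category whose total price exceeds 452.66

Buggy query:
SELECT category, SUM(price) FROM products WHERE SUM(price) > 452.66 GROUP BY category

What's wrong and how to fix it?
Bug: WHERE runs before GROUP BY, so aggregates aren't available there

Fix: Move the aggregate condition to a HAVING clause

Corrected query:
SELECT category, SUM(price) FROM products GROUP BY category HAVING SUM(price) > 452.66

Result:
category    | SUM(price)
------------+-----------
Electronics | 1234.44   
Garden      | 2581.27   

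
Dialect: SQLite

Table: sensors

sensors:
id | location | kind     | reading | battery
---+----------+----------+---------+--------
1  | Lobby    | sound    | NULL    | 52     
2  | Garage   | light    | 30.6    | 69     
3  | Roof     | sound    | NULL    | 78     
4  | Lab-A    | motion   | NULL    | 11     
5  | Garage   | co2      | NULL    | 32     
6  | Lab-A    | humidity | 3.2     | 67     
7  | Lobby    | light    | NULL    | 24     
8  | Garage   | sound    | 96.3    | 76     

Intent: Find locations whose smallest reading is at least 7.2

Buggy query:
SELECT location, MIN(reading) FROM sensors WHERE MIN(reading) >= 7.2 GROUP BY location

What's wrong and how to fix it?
Bug: Aggregates like MIN are computed per group after WHERE runs

Fix: Use HAVING for the per-group MIN condition

Corrected query:
SELECT location, MIN(reading) FROM sensors GROUP BY location HAVING MIN(reading) >= 7.2

Result:
location | MIN(reading)
---------+-------------
Garage   | 30.6        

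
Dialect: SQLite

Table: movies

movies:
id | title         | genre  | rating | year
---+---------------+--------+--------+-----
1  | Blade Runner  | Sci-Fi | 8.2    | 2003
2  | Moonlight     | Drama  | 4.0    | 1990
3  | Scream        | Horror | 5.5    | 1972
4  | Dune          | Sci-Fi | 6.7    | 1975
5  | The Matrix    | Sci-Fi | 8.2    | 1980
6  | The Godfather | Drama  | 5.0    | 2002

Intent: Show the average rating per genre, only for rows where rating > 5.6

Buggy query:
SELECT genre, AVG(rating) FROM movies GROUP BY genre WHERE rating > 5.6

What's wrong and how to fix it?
Bug: Row-level WHERE must come before GROUP BY in the clause order

Fix: Place WHERE between FROM and GROUP BY

Corrected query:
SELECT genre, AVG(rating) FROM movies WHERE rating > 5.6 GROUP BY genre

Result:
genre  | AVG(rating)
-------+------------
Sci-Fi | 7.7        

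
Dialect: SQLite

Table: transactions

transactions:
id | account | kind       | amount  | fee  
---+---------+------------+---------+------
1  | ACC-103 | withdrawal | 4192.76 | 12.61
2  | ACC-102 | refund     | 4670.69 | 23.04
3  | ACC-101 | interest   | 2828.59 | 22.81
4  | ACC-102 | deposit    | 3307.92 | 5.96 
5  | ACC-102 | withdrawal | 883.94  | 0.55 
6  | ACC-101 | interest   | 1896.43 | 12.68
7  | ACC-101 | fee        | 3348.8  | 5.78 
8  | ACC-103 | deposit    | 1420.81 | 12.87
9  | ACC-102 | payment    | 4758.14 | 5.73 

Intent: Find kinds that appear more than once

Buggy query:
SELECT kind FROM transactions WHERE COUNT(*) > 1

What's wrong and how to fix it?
Bug: WHERE can't reference COUNT(*); aggregates are computed after WHERE

Fix: Group first, then use HAVING for the count condition

Corrected query:
SELECT kind FROM transactions GROUP BY kind HAVING COUNT(*) > 1

Result:
kind      
----------
deposit   
interest  
withdrawal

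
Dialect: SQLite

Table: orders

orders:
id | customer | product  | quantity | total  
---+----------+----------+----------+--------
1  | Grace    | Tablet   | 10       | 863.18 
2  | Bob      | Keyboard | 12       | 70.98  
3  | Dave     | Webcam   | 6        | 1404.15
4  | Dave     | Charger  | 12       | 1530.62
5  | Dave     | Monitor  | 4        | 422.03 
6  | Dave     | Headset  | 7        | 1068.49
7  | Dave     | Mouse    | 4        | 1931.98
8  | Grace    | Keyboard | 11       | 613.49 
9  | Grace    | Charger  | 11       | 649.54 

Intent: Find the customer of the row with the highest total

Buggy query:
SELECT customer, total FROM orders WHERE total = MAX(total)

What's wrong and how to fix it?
Bug: MAX(total) is an aggregate and cannot be used directly in WHERE

Fix: Wrap MAX in a scalar subquery so WHERE compares against a single value

Corrected query:
SELECT customer, total FROM orders WHERE total = (SELECT MAX(total) FROM orders)

Result:
customer | total  
---------+--------
Dave     | 1931.98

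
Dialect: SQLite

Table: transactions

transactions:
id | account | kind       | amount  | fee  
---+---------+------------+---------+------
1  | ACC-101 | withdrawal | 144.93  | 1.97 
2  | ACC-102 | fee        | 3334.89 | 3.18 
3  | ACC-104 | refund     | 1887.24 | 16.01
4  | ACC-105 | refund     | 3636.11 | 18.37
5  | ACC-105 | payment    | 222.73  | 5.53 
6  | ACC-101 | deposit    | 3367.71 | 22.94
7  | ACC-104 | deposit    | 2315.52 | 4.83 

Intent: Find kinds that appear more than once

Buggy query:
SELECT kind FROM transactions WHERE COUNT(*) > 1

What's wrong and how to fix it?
Bug: WHERE can't reference COUNT(*); aggregates are computed after WHERE

Fix: GROUP BY kind, then filter groups with HAVING COUNT(*) > 1

Corrected query:
SELECT kind FROM transactions GROUP BY kind HAVING COUNT(*) > 1

Result:
kind   
-------
deposit
refund 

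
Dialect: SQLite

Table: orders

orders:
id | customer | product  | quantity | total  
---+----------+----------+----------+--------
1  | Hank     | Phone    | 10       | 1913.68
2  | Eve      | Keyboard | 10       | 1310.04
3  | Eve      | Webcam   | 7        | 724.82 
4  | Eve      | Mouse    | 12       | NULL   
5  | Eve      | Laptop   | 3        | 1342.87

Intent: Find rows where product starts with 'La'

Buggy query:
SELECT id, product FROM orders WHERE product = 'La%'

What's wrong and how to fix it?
Bug: '=' compares the literal string including the % character; pattern matching needs LIKE

Fix: Use LIKE for wildcard pattern matching

Corrected query:
SELECT id, product FROM orders WHERE product LIKE 'La%'

Result:
id | product
---+--------
5  | Laptop 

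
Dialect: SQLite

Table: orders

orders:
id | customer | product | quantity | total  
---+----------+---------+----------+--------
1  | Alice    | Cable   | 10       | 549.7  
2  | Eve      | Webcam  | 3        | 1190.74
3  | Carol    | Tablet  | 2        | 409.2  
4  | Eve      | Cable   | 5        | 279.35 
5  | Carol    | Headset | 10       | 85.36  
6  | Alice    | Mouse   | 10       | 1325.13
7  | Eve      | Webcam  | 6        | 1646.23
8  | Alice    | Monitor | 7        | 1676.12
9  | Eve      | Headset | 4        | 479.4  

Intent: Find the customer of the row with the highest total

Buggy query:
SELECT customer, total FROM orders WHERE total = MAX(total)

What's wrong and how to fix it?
Bug: MAX(total) is an aggregate and cannot be used directly in WHERE

Fix: Wrap MAX in a scalar subquery so WHERE compares against a single value

Corrected query:
SELECT customer, total FROM orders WHERE total = (SELECT MAX(total) FROM orders)

Result:
customer | total  
---------+--------
Alice    | 1676.12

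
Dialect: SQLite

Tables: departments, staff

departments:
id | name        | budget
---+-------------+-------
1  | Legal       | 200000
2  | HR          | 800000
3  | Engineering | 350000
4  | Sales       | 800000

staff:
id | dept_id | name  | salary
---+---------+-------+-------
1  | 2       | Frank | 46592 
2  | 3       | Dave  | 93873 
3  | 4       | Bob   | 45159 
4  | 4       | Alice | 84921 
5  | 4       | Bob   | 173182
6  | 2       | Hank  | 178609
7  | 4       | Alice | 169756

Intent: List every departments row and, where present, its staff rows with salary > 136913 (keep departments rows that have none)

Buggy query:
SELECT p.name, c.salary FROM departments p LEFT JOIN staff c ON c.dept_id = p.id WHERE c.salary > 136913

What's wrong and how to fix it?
Bug: A WHERE condition on the right-hand table after LEFT JOIN drops unmatched parents

Fix: Move the right-table condition into the ON clause so unmatched parents are kept

Corrected query:
SELECT p.name, c.salary FROM departments p LEFT JOIN staff c ON c.dept_id = p.id AND c.salary > 136913

Result:
name        | salary
------------+-------
Legal       | NULL  
HR          | 178609
Engineering | NULL  
Sales       | 169756
Sales       | 173182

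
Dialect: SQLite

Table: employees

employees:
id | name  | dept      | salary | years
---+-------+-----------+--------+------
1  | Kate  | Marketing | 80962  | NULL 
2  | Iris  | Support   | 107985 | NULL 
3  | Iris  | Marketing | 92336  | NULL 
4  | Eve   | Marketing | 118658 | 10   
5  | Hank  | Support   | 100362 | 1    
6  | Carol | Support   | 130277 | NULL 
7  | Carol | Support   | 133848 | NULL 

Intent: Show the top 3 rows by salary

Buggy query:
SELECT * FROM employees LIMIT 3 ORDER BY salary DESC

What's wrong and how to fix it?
Bug: LIMIT must come after ORDER BY

Fix: Sort with ORDER BY, then apply LIMIT

Corrected query:
SELECT * FROM employees ORDER BY salary DESC LIMIT 3

Result:
id | name  | dept      | salary | years
---+-------+-----------+--------+------
7  | Carol | Support   | 133848 | NULL 
6  | Carol | Support   | 130277 | NULL 
4  | Eve   | Marketing | 118658 | 10   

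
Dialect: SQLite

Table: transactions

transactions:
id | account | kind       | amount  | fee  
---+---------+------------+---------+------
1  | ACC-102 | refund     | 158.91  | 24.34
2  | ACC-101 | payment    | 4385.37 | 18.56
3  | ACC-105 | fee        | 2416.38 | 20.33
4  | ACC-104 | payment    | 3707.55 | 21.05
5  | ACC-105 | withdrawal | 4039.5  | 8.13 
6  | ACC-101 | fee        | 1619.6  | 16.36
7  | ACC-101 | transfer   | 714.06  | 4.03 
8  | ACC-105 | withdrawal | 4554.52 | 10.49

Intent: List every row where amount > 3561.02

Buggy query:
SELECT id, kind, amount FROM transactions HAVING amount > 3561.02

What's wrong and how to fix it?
Bug: This is a non-aggregate query (no GROUP BY, no aggregates), so in SQLite the HAVING clause is invalid here; a row-level condition belongs in WHERE

Fix: Replace HAVING with WHERE since the condition applies to individual rows

Corrected query:
SELECT id, kind, amount FROM transactions WHERE amount > 3561.02

Result:
id | kind       | amount 
---+------------+--------
2  | payment    | 4385.37
4  | payment    | 3707.55
5  | withdrawal | 4039.5 
8  | withdrawal | 4554.52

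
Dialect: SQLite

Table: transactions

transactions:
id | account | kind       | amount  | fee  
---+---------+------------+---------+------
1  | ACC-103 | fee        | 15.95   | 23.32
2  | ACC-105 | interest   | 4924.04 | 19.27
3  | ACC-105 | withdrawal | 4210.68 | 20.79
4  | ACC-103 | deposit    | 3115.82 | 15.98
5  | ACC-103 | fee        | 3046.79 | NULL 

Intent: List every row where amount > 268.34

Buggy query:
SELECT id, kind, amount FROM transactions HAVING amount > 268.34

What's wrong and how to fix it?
Bug: This is a non-aggregate query (no GROUP BY, no aggregates), so in SQLite the HAVING clause is invalid here; a row-level condition belongs in WHERE

Fix: Replace HAVING with WHERE since the condition applies to individual rows

Corrected query:
SELECT id, kind, amount FROM transactions WHERE amount > 268.34

Result:
id | kind       | amount 
---+------------+--------
2  | interest   | 4924.04
3  | withdrawal | 4210.68
4  | deposit    | 3115.82
5  | fee        | 3046.79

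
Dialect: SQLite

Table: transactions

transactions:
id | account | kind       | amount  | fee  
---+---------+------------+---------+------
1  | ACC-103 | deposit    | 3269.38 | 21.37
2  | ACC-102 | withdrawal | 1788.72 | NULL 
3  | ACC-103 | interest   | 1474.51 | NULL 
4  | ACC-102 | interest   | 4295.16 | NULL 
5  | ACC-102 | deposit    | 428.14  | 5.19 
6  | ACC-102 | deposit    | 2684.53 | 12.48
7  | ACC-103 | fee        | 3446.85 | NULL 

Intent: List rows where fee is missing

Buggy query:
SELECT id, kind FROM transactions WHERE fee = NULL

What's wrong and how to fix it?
Bug: Comparing to NULL with '=' never matches; NULL = NULL is unknown, not true

Fix: Use IS NULL to test for NULL

Corrected query:
SELECT id, kind FROM transactions WHERE fee IS NULL

Result:
id | kind      
---+-----------
2  | withdrawal
3  | interest  
4  | interest  
7  | fee       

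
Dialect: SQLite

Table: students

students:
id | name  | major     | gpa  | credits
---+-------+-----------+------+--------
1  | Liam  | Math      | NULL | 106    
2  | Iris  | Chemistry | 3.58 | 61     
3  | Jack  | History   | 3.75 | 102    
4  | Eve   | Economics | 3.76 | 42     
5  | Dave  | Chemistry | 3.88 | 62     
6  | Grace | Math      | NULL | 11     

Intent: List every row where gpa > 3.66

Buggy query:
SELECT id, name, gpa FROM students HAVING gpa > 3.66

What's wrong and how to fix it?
Bug: This is a non-aggregate query (no GROUP BY, no aggregates), so in SQLite the HAVING clause is invalid here; a row-level condition belongs in WHERE

Fix: Use WHERE for row-level filtering

Corrected query:
SELECT id, name, gpa FROM students WHERE gpa > 3.66

Result:
id | name | gpa 
---+------+-----
3  | Jack | 3.75
4  | Eve  | 3.76
5  | Dave | 3.88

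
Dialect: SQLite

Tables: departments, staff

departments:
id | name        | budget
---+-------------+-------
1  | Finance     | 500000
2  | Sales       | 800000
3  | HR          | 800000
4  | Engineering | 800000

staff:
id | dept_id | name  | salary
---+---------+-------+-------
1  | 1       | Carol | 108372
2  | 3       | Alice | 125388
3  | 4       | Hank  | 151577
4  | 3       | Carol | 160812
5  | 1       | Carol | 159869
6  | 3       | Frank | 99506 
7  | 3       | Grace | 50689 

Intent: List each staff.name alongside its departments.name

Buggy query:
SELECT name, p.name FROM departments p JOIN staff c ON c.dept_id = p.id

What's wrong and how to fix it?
Bug: 'name' exists in both joined tables, so the database can't tell which one is meant

Fix: Prefix ambiguous columns with the table alias

Corrected query:
SELECT c.name, p.name FROM departments p JOIN staff c ON c.dept_id = p.id

Result:
name  | name       
------+------------
Carol | Finance    
Alice | HR         
Hank  | Engineering
Carol | HR         
Carol | Finance    
Frank | HR         
Grace | HR         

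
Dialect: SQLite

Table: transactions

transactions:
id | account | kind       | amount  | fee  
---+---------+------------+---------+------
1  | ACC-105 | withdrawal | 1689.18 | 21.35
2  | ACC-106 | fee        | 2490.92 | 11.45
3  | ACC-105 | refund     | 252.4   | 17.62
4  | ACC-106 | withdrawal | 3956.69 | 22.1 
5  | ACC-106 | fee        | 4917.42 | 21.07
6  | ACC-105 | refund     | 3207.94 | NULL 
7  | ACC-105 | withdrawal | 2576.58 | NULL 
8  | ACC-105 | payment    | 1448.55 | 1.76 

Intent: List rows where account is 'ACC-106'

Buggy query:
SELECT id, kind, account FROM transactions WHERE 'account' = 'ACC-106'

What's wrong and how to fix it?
Bug: 'account' in single quotes is a string literal, not the column; the comparison is literal-vs-literal and never true

Fix: Reference the column as account without single quotes

Corrected query:
SELECT id, kind, account FROM transactions WHERE account = 'ACC-106'

Result:
id | kind       | account
---+------------+--------
2  | fee        | ACC-106
4  | withdrawal | ACC-106
5  | fee        | ACC-106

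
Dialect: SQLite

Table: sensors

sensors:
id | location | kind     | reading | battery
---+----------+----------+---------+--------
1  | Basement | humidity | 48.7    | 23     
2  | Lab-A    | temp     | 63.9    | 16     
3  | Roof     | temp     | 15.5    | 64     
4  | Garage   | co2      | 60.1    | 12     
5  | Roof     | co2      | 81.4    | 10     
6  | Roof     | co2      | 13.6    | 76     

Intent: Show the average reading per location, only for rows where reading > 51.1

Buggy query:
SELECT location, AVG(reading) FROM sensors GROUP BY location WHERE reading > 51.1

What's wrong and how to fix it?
Bug: WHERE cannot follow GROUP BY

Fix: Place WHERE between FROM and GROUP BY

Corrected query:
SELECT location, AVG(reading) FROM sensors WHERE reading > 51.1 GROUP BY location

Result:
location | AVG(reading)
---------+-------------
Garage   | 60.1        
Lab-A    | 63.9        
Roof     | 81.4        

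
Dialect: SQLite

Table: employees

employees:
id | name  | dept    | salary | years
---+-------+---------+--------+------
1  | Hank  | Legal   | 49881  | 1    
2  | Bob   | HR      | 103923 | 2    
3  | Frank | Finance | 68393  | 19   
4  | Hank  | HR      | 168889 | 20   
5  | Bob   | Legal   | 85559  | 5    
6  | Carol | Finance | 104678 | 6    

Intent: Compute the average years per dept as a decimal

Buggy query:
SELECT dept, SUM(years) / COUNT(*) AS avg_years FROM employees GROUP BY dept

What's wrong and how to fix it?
Bug: Both operands are integers, so '/' performs integer division and truncates

Fix: Multiply by 1.0 (or CAST to REAL) to force floating-point division

Corrected query:
SELECT dept, SUM(years) * 1.0 / COUNT(*) AS avg_years FROM employees GROUP BY dept

Result:
dept    | avg_years
--------+----------
Finance | 12.5     
HR      | 11       
Legal   | 3        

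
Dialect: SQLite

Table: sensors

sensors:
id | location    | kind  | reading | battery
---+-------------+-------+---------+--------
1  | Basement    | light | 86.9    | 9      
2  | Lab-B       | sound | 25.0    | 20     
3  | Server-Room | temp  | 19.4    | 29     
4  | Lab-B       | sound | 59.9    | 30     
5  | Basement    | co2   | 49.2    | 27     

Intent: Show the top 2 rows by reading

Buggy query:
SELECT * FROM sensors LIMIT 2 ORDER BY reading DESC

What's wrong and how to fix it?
Bug: LIMIT must come after ORDER BY

Fix: Swap the clauses: ORDER BY first, then LIMIT

Corrected query:
SELECT * FROM sensors ORDER BY reading DESC LIMIT 2

Result:
id | location | kind  | reading | battery
---+----------+-------+---------+--------
1  | Basement | light | 86.9    | 9      
4  | Lab-B    | sound | 59.9    | 30     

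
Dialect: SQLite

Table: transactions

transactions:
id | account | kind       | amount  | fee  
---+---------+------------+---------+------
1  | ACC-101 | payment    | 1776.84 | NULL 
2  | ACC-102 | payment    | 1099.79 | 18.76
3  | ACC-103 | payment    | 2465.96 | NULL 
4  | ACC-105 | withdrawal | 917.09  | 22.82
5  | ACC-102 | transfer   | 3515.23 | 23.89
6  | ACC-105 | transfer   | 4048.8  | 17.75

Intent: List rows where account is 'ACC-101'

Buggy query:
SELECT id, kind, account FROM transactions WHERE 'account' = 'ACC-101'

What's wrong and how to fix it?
Bug: Single quotes denote string literals in SQL; the column name is being compared as a constant string

Fix: Remove the quotes around the column name (or use double quotes for an identifier)

Corrected query:
SELECT id, kind, account FROM transactions WHERE account = 'ACC-101'

Result:
id | kind    | account
---+---------+--------
1  | payment | ACC-101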